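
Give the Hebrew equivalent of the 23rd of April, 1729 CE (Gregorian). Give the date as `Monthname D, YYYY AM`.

Both dates share Julian Day Number 2352677; in the Hebrew calendar that is 24 Nisan 5489 AM.

Nisan 24, 5489 AM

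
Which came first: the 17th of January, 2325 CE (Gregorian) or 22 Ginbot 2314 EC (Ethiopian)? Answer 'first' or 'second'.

second

First date → JDN 2570265; second date → JDN 2569305.
JDN 2569305 < JDN 2570265, so the second date is earlier.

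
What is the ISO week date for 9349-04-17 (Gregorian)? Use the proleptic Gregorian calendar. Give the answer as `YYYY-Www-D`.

9349-W16-4

The weekday is Thursday (ISO weekday 4).
That Thursday belongs to ISO week 16 of ISO year 9349.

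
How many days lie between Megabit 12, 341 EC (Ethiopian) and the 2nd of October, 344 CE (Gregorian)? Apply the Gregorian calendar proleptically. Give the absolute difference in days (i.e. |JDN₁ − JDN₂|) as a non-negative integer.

1619

First date → JDN 1848597; second date → JDN 1846978.
The interval is |1848597 − 1846978| = 1619 days.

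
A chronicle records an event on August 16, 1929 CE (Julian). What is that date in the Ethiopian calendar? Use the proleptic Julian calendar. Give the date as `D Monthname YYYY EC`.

Julian Day Number of the source date = 2425853.
Converting JDN 2425853 to the Ethiopian calendar gives 23 Nehase 1921 EC.

23 Nehase 1921 EC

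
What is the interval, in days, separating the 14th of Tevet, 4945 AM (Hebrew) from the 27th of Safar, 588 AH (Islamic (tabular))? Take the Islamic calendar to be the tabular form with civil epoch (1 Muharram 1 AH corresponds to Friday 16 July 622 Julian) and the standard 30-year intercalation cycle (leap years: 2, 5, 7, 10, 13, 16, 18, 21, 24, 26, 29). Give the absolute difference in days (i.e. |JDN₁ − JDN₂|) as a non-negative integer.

First date → JDN 2153868; second date → JDN 2156509.
The interval is |2153868 − 2156509| = 2641 days.

2641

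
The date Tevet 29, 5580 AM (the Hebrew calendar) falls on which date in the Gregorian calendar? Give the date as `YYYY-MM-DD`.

Both dates share Julian Day Number 2385816; in the Gregorian calendar that is 16 January 1820 CE.

1820-01-16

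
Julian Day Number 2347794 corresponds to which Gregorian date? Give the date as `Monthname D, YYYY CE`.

December 10, 1715 CE

Counting from JDN 2299161 = 15 Oct 1582 gives an offset of 48633 days.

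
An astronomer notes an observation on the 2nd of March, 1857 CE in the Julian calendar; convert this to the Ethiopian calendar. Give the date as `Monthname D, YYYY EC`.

Megabit 6, 1849 EC

Both dates share Julian Day Number 2399388; in the Ethiopian calendar that is 6 Megabit 1849 EC.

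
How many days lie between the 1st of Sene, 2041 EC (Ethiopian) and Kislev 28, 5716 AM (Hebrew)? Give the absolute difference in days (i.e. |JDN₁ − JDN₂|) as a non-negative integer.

34146

First date → JDN 2469601; second date → JDN 2435455.
The interval is |2469601 − 2435455| = 34146 days.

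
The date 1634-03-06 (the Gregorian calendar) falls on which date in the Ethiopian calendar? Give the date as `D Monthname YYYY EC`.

Both dates share Julian Day Number 2317931; in the Ethiopian calendar that is 30 Yekatit 1626 EC.

30 Yekatit 1626 EC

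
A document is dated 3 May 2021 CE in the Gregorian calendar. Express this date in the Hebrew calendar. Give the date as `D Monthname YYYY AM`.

Julian Day Number of the source date = 2459338.
Converting JDN 2459338 to the Hebrew calendar gives 21 Iyar 5781 AM.

21 Iyar 5781 AM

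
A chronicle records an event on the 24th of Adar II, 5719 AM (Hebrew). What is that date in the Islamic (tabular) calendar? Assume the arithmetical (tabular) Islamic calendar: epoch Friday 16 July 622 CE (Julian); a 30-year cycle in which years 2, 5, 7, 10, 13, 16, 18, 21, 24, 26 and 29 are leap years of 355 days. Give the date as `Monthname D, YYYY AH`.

Ramadan 24, 1378 AH

Julian Day Number of the source date = 2436662.
Converting JDN 2436662 to the tabular Islamic calendar gives 24 Ramadan 1378 AH.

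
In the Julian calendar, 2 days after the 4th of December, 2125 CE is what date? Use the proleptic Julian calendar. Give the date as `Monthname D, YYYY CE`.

December 6, 2125 CE

Counting 2 days forward from JDN 2497552 reaches JDN 2497554, which is December 6, 2125 CE.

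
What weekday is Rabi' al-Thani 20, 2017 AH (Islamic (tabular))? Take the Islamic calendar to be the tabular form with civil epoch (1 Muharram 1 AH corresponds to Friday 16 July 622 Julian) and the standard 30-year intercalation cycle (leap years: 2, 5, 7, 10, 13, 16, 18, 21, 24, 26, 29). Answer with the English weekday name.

Equivalently 23 October 2578 Gregorian, JDN 2662951.
Since JDN mod 7 = 4 (0 = Monday), the day is Friday.

Friday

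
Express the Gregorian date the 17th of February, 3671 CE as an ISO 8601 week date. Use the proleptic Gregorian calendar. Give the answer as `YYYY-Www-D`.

The weekday is Tuesday (ISO weekday 2).
That Tuesday belongs to ISO week 8 of ISO year 3671.

3671-W08-2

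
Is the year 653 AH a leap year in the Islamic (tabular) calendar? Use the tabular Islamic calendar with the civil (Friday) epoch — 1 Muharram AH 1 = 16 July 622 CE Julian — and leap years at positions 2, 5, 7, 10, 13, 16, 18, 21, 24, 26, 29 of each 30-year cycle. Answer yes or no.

no

Year 653 AH is year 23 of its 30-year cycle; leap positions are 2, 5, 7, 10, 13, 16, 18, 21, 24, 26, 29, so it is a common year (354 days).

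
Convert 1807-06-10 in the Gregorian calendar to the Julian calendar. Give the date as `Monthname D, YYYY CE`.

The Julian–Gregorian offset here is 12 days (Julian trailing).
10 June 1807 Gregorian − 12 days → 29 May 1807 Julian.

May 29, 1807 CE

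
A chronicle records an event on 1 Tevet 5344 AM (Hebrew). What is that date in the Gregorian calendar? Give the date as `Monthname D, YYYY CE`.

Julian Day Number of the source date = 2299588.
Converting JDN 2299588 to the Gregorian calendar gives 16 December 1583 CE.

December 16, 1583 CE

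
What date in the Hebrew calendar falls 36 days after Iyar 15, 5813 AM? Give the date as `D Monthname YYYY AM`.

Counting 36 days forward from JDN 2471026 reaches JDN 2471062, which is 22 Sivan 5813 AM.

22 Sivan 5813 AM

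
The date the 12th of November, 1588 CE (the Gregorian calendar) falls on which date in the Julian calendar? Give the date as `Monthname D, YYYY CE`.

At this point the Julian calendar is 10 days behind the Gregorian.
12 November 1588 Gregorian − 10 days → 2 November 1588 Julian.

November 2, 1588 CE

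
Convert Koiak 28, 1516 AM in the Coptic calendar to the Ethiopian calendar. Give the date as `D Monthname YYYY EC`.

The source date corresponds to 5 January 1800 in the Gregorian calendar (JDN 2378501).
That day falls on 28 Tahsas 1792 EC in the Ethiopian calendar.

28 Tahsas 1792 EC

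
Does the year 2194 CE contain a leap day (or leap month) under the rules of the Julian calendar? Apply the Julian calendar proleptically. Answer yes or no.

2194 mod 4 = 2, so it is a common year in the Julian calendar.

no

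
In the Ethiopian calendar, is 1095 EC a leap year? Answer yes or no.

1095 mod 4 = 3; in the Ethiopian calendar a year is leap when year mod 4 = 3, so it is a leap year.

yes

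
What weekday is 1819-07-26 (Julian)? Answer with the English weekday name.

This is JDN 2385654 (7 August 1819 Gregorian).
2385654 ≡ 5 (mod 7); counting from Monday = 0 gives Saturday.

Saturday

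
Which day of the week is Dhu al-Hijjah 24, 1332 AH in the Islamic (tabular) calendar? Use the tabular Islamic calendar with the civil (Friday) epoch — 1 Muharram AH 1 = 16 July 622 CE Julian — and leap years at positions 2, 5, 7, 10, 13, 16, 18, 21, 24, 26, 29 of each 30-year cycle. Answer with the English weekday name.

Equivalently 13 November 1914 Gregorian, JDN 2420450.
Since JDN mod 7 = 4 (0 = Monday), the day is Friday.

Friday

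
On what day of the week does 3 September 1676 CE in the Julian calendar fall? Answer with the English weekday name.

Sunday

Equivalently 13 September 1676 Gregorian, JDN 2333463.
Since JDN mod 7 = 6 (0 = Monday), the day is Sunday.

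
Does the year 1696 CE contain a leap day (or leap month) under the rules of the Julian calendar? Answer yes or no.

1696 mod 4 = 0, so it is a leap year in the Julian calendar.

yes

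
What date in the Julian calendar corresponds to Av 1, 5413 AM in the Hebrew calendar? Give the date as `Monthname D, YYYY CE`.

July 15, 1653 CE

Both dates share Julian Day Number 2325012; in the Julian calendar that is 15 July 1653 CE.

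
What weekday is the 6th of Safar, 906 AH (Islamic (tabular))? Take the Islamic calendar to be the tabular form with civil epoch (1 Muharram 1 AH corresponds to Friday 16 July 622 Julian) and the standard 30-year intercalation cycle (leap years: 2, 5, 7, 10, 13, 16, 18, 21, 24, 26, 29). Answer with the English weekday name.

Tuesday

In the proleptic Gregorian calendar this is 11 September 1500 (JDN 2269177).
2269177 ≡ 1 (mod 7); counting from Monday = 0 gives Tuesday.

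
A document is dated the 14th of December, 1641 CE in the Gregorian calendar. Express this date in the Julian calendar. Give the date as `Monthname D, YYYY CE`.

At this point the Julian calendar is 10 days behind the Gregorian.
14 December 1641 Gregorian − 10 days → 4 December 1641 Julian.

December 4, 1641 CE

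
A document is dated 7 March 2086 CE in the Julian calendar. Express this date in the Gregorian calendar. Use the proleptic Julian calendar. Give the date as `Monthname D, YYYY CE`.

For dates in this range the Gregorian date is 13 days ahead of the Julian.
7 March 2086 Julian + 13 days → 20 March 2086 Gregorian.

March 20, 2086 CE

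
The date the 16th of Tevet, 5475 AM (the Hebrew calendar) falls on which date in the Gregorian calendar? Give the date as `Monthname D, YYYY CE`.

Julian Day Number of the source date = 2347441.
Converting JDN 2347441 to the Gregorian calendar gives 22 December 1714 CE.

December 22, 1714 CE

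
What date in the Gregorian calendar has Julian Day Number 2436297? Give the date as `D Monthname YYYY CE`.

Counting from JDN 2299161 = 15 Oct 1582 gives an offset of 137136 days.

3 April 1958 CE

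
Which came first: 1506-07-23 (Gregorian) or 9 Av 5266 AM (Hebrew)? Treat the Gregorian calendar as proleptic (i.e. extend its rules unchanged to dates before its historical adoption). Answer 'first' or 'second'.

First date → JDN 2271318; second date → JDN 2271335.
JDN 2271318 < JDN 2271335, so the first date is earlier.

first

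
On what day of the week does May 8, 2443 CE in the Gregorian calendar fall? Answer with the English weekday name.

Friday

Since JDN mod 7 = 4 (0 = Monday), the day is Friday.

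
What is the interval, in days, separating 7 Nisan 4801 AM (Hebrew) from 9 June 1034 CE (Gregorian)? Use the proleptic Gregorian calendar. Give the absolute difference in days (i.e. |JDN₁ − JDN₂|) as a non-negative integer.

2475

First date → JDN 2101355; second date → JDN 2098880.
The interval is |2101355 − 2098880| = 2475 days.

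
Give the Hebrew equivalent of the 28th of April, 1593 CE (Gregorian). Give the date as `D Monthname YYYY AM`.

Both dates share Julian Day Number 2303009; in the Hebrew calendar that is 26 Nisan 5353 AM.

26 Nisan 5353 AM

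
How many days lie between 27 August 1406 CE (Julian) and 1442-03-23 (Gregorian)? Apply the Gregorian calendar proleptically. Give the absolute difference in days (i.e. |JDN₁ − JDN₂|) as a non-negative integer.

12983

JDN of the first date = 2234838.
JDN of the second date = 2247821.
|2247821 − 2234838| = 12983.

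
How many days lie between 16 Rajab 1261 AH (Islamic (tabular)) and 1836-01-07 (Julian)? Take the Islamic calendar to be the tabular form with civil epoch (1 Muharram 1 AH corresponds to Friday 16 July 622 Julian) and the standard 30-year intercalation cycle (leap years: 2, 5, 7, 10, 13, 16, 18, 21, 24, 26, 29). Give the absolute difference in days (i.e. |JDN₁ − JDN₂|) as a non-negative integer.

3471

First date → JDN 2395134; second date → JDN 2391663.
The interval is |2395134 − 2391663| = 3471 days.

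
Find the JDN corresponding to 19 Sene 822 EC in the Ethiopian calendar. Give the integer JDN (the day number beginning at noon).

Equivalently 17 June 830 (proleptic Gregorian).
JDN 2400001 is 17 November 1858 CE (Gregorian), MJD 0; the target day is −375622 days from there, so JDN = 2024379.

2024379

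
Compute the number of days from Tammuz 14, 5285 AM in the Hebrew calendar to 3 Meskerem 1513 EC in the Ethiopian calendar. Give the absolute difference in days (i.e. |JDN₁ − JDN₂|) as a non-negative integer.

1769

First date → JDN 2278250; second date → JDN 2276481.
The interval is |2278250 − 2276481| = 1769 days.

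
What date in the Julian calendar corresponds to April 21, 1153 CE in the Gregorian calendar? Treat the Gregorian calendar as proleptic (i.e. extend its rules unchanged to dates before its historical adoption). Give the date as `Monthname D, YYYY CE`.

For dates in this range the Gregorian date is 7 days ahead of the Julian.
21 April 1153 Gregorian − 7 days → 14 April 1153 Julian.

April 14, 1153 CE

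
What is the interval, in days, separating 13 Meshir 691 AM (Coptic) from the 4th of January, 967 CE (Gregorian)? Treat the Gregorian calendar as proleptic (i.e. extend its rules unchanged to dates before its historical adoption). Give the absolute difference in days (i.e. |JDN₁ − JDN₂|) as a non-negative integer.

JDN of the first date = 2077214.
JDN of the second date = 2074253.
|2074253 − 2077214| = 2961.

2961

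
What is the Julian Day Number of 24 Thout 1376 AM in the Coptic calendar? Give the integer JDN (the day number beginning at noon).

2327272

Equivalently 2 October 1659 (Gregorian).
JDN 2299161 is 15 October 1582 CE (Gregorian); the target day is +28111 days from there, so JDN = 2327272.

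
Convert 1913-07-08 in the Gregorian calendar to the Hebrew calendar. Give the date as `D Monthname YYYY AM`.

Both dates share Julian Day Number 2419957; in the Hebrew calendar that is 3 Tammuz 5673 AM.

3 Tammuz 5673 AM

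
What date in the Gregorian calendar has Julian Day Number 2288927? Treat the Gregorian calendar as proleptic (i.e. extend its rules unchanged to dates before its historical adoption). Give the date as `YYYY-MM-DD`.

1554-10-08

Counting from JDN 2299161 = 15 Oct 1582 gives an offset of -10234 days.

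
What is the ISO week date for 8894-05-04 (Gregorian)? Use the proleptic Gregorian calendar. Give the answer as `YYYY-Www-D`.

The weekday is Tuesday (ISO weekday 2).
That Tuesday belongs to ISO week 18 of ISO year 8894.

8894-W18-2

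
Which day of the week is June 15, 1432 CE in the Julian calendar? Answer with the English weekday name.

Sunday

In the proleptic Gregorian calendar this is 24 June 1432 (JDN 2244262).
JDN 2244262 mod 7 = 6, and JDN 0 was a Monday, so this is a Sunday.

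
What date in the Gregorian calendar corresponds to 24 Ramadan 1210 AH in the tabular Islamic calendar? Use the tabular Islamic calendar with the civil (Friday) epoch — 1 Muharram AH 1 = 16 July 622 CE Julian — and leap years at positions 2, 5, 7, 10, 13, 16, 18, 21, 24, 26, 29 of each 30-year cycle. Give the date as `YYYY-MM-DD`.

Both dates share Julian Day Number 2377128; in the Gregorian calendar that is 2 April 1796 CE.

1796-04-02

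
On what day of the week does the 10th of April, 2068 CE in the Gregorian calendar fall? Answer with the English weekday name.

Tuesday

Since JDN mod 7 = 1 (0 = Monday), the day is Tuesday.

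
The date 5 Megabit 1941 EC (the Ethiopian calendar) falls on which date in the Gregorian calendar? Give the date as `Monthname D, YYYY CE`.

Both dates share Julian Day Number 2432990; in the Gregorian calendar that is 14 March 1949 CE.

March 14, 1949 CE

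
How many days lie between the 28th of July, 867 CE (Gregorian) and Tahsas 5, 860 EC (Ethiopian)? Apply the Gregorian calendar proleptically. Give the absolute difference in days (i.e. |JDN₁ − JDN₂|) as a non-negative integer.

131

First date → JDN 2037934; second date → JDN 2038065.
The interval is |2037934 − 2038065| = 131 days.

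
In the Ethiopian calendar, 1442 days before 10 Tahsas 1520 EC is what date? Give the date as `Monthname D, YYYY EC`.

JDN of 10 Tahsas 1520 EC = 2279135.
2279135 − 1442 = 2277693.
JDN 2277693 in the Ethiopian calendar is Tahsas 29, 1516 EC.

Tahsas 29, 1516 EC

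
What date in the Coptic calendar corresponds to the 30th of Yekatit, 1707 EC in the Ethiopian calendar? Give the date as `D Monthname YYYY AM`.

30 Meshir 1431 AM

The source date corresponds to 7 March 1715 in the Gregorian calendar (JDN 2347516).
That day falls on 30 Meshir 1431 AM in the Coptic calendar.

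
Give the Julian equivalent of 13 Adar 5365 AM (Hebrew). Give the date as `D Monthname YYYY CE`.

21 February 1605 CE

Julian Day Number of the source date = 2307336.
Converting JDN 2307336 to the Julian calendar gives 21 February 1605 CE.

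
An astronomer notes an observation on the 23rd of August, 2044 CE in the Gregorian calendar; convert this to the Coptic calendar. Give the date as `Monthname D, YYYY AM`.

Mesori 17, 1760 AM

Julian Day Number of the source date = 2467851.
Converting JDN 2467851 to the Coptic calendar gives 17 Mesori 1760 AM.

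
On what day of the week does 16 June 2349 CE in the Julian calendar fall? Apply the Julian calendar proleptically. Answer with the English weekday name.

Saturday

This is JDN 2579197 (2 July 2349 Gregorian).
2579197 ≡ 5 (mod 7); counting from Monday = 0 gives Saturday.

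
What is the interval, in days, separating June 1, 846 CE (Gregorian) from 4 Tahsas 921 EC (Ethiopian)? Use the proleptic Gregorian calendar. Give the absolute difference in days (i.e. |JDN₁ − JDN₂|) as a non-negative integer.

JDN of the first date = 2030207.
JDN of the second date = 2060344.
|2060344 − 2030207| = 30137.

30137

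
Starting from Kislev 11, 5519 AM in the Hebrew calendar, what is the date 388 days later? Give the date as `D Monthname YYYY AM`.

Counting 388 days forward from JDN 2363501 reaches JDN 2363889, which is 14 Tevet 5520 AM.

14 Tevet 5520 AM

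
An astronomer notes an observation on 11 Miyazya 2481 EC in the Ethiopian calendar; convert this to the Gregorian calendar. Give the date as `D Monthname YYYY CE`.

Both dates share Julian Day Number 2630261; in the Gregorian calendar that is 22 April 2489 CE.

22 April 2489 CE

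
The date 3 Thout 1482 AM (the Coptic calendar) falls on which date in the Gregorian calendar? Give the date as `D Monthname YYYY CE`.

11 September 1765 CE

Julian Day Number of the source date = 2365967.
Converting JDN 2365967 to the Gregorian calendar gives 11 September 1765 CE.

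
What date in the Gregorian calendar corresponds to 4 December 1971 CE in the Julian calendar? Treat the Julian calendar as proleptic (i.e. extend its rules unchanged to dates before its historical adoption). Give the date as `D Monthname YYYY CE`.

17 December 1971 CE

For dates in this range the Gregorian date is 13 days ahead of the Julian.
4 December 1971 Julian + 13 days → 17 December 1971 Gregorian.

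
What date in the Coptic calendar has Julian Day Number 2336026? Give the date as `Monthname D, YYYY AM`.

The Gregorian equivalent of JDN 2336026 is 20 September 1683.
In the Coptic calendar that day is Thout 12, 1400 AM.

Thout 12, 1400 AM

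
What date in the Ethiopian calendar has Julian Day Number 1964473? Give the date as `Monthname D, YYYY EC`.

Sene 14, 658 EC

JDN 1964473 is 11 June 666 in the proleptic Gregorian calendar.
In the Ethiopian calendar that day is Sene 14, 658 EC.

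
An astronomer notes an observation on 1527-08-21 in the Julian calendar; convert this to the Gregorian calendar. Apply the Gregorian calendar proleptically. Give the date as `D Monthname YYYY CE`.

31 August 1527 CE

For dates in this range the Gregorian date is 10 days ahead of the Julian.
21 August 1527 Julian + 10 days → 31 August 1527 Gregorian.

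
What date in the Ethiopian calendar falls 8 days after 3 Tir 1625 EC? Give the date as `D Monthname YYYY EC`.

The starting date is JDN 2317509; 2317509 + 8 = 2317517.
JDN 2317517 corresponds to 11 Tir 1625 EC.

11 Tir 1625 EC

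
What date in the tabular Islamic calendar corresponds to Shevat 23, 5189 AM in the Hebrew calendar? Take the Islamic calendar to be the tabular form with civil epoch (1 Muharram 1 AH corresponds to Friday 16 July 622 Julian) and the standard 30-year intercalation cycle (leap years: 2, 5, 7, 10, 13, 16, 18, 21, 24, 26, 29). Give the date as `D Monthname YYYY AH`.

21 Rabi' al-Thani 832 AH

Julian Day Number of the source date = 2243028.
Converting JDN 2243028 to the tabular Islamic calendar gives 21 Rabi' al-Thani 832 AH.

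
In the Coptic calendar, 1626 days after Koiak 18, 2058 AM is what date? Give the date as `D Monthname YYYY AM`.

3 Paoni 2062 AM

The starting date is JDN 2576456; 2576456 + 1626 = 2578082.
JDN 2578082 corresponds to 3 Paoni 2062 AM.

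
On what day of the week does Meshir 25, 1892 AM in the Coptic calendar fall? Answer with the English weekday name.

This is JDN 2515892 (5 March 2176 Gregorian).
2515892 ≡ 1 (mod 7); counting from Monday = 0 gives Tuesday.

Tuesday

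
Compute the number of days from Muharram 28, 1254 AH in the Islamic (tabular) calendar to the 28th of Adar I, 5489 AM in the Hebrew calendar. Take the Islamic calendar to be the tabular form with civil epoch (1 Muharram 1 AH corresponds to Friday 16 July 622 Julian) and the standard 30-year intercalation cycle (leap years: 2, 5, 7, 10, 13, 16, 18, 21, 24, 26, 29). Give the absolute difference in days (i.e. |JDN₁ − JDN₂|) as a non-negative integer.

39866

First date → JDN 2392488; second date → JDN 2352622.
The interval is |2392488 − 2352622| = 39866 days.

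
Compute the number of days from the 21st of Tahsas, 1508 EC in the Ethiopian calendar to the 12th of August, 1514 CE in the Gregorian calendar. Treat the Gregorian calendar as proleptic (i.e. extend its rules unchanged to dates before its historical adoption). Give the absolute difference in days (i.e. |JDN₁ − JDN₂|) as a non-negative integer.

JDN of the first date = 2274763.
JDN of the second date = 2274260.
|2274260 − 2274763| = 503.

503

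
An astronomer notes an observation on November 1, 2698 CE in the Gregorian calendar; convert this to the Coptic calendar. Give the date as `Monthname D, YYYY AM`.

Paopi 17, 2415 AM

Julian Day Number of the source date = 2706789.
Converting JDN 2706789 to the Coptic calendar gives 17 Paopi 2415 AM.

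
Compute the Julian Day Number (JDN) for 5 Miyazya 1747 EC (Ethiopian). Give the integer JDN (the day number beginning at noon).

2362161

Equivalently 11 April 1755 (Gregorian).
JDN 2451545 is 1 January 2000 CE (Gregorian); the target day is −89384 days from there, so JDN = 2362161.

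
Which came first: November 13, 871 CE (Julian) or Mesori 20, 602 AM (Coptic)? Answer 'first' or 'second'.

first

Converting both to JDN: 2039507 vs 2044894; the smaller is the first.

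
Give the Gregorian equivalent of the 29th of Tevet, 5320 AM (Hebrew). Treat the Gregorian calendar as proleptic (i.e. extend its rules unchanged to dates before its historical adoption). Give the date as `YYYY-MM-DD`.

1560-01-08

Both dates share Julian Day Number 2290845; in the Gregorian calendar that is 8 January 1560 CE.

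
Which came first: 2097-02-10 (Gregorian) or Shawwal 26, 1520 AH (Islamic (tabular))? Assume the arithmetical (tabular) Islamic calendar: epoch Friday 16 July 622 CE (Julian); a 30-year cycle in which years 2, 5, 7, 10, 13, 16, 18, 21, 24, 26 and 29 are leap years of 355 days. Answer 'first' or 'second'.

second

The two dates have Julian Day Numbers 2487015 and 2487014 respectively.
Since 2487014 < 2487015, the second date comes first.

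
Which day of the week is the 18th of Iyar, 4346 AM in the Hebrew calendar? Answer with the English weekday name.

Equivalently 14 May 586 Gregorian, JDN 1935226.
JDN 1935226 mod 7 = 6, and JDN 0 was a Monday, so this is a Sunday.

Sunday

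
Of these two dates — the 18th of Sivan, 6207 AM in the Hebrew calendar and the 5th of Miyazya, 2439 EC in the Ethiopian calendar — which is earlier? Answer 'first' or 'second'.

Converting both to JDN: 2614962 vs 2614914; the smaller is the second.

second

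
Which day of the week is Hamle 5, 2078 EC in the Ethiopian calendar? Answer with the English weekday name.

Equivalently 12 July 2086 Gregorian, JDN 2483149.
Since JDN mod 7 = 4 (0 = Monday), the day is Friday.

Friday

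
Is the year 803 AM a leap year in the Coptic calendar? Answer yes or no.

803 mod 4 = 3; in the Coptic calendar a year is leap when year mod 4 = 3, so it is a leap year.

yes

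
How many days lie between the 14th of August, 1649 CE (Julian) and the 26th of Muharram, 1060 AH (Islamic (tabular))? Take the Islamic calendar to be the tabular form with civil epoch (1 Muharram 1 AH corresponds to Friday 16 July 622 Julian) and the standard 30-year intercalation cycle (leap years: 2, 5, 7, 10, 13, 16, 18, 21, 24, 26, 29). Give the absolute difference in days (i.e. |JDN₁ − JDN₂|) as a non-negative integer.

First date → JDN 2323581; second date → JDN 2323739.
The interval is |2323581 − 2323739| = 158 days.

158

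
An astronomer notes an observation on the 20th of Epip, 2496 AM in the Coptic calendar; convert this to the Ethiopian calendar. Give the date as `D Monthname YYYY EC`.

Both dates share Julian Day Number 2736648; in the Ethiopian calendar that is 20 Hamle 2772 EC.

20 Hamle 2772 EC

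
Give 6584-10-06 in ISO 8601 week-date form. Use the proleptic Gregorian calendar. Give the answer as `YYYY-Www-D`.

The weekday is Wednesday (ISO weekday 3).
That Wednesday belongs to ISO week 41 of ISO year 6584.

6584-W41-3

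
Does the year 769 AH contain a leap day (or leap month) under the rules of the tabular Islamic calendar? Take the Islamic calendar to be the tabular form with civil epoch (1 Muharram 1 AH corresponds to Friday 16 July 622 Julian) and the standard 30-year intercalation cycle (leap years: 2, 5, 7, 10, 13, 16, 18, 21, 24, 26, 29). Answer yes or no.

no

Year 769 AH is year 19 of its 30-year cycle; leap positions are 2, 5, 7, 10, 13, 16, 18, 21, 24, 26, 29, so it is a common year (354 days).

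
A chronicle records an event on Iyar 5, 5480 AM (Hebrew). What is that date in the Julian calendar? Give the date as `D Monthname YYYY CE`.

Both dates share Julian Day Number 2349410; in the Julian calendar that is 2 May 1720 CE.

2 May 1720 CE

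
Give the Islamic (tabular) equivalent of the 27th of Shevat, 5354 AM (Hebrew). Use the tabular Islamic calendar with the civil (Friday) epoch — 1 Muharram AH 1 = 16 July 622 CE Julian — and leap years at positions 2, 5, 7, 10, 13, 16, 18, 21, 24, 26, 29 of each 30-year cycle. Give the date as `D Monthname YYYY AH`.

The source date corresponds to 17 February 1594 in the Gregorian calendar (JDN 2303304).
That day falls on 26 Jumada al-Awwal 1002 AH in the tabular Islamic calendar.

26 Jumada al-Awwal 1002 AH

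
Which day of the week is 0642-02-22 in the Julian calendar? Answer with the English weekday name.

This is JDN 1955601 (25 February 642 Gregorian).
1955601 ≡ 4 (mod 7); counting from Monday = 0 gives Friday.

Friday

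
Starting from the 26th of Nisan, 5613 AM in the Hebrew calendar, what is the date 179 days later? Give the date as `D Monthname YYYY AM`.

28 Tishrei 5614 AM

JDN of the 26th of Nisan, 5613 AM = 2397978.
2397978 + 179 = 2398157.
JDN 2398157 in the Hebrew calendar is 28 Tishrei 5614 AM.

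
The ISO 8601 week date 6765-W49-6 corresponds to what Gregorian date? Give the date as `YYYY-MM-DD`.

6765-12-11

ISO week 1 of 6765 is the week containing the first Thursday of 6765.
Week 49, day 6 (Saturday) lands on 6765-12-11.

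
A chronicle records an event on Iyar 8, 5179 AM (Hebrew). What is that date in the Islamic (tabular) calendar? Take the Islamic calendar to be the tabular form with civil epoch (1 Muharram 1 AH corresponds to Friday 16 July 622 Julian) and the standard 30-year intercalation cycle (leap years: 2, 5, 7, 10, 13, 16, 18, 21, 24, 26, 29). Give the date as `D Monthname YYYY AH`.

The source date corresponds to 13 May 1419 in the proleptic Gregorian calendar (JDN 2239471).
That day falls on 8 Rabi' al-Thani 822 AH in the tabular Islamic calendar.

8 Rabi' al-Thani 822 AH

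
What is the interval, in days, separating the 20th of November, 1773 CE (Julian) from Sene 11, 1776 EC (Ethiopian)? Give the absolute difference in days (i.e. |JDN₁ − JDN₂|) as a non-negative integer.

3850

First date → JDN 2368970; second date → JDN 2372820.
The interval is |2368970 − 2372820| = 3850 days.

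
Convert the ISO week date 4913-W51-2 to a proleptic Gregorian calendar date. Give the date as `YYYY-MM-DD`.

4913-12-19

ISO week 1 of 4913 is the week containing the first Thursday of 4913.
Week 51, day 2 (Tuesday) lands on 4913-12-19.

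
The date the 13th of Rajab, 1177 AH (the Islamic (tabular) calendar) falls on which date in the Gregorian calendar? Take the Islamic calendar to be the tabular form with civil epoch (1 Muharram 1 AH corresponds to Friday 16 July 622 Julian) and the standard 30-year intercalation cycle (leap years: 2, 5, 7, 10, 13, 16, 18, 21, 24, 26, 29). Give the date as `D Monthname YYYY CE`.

17 January 1764 CE

Julian Day Number of the source date = 2365364.
Converting JDN 2365364 to the Gregorian calendar gives 17 January 1764 CE.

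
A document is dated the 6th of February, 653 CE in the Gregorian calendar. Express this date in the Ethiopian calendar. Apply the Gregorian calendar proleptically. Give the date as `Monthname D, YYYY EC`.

Yekatit 9, 645 EC

Both dates share Julian Day Number 1959600; in the Ethiopian calendar that is 9 Yekatit 645 EC.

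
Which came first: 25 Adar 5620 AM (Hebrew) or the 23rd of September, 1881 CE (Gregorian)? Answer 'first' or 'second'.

The two dates have Julian Day Numbers 2400489 and 2408347 respectively.
Since 2400489 < 2408347, the first date comes first.

first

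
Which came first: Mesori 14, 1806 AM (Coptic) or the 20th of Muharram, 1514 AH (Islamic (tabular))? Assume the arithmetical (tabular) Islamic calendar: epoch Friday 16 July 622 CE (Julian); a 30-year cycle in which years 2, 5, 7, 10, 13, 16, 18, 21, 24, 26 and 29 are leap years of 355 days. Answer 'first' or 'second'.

Converting both to JDN: 2484649 vs 2484616; the smaller is the second.

second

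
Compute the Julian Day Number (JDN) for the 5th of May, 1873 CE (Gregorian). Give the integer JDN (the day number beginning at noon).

2405284

JDN 2451545 is 1 January 2000 CE (Gregorian); the target day is −46261 days from there, so JDN = 2405284.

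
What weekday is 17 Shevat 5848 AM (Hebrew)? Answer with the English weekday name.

Equivalently 9 February 2088 Gregorian, JDN 2483726.
2483726 ≡ 0 (mod 7); counting from Monday = 0 gives Monday.

Monday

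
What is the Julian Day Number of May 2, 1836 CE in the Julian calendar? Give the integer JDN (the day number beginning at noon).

2391779

Equivalently 14 May 1836 (Gregorian).
JDN 2400001 is 17 November 1858 CE (Gregorian), MJD 0; the target day is −8222 days from there, so JDN = 2391779.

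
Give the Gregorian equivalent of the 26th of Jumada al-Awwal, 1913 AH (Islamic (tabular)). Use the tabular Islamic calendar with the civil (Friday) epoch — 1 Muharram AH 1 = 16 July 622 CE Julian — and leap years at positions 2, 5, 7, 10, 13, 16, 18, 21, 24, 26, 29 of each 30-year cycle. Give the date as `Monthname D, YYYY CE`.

Julian Day Number of the source date = 2626132.
Converting JDN 2626132 to the Gregorian calendar gives 1 January 2478 CE.

January 1, 2478 CE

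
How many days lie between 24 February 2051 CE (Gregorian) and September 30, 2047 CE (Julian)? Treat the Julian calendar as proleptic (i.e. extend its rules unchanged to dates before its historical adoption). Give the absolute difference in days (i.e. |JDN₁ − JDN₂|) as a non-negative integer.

JDN of the first date = 2470227.
JDN of the second date = 2468997.
|2468997 − 2470227| = 1230.

1230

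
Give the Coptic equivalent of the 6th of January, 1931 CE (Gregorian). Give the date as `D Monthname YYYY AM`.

28 Koiak 1647 AM

Both dates share Julian Day Number 2426348; in the Coptic calendar that is 28 Koiak 1647 AM.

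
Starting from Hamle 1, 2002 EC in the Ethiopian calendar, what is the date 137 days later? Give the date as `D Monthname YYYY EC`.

JDN of Hamle 1, 2002 EC = 2455386.
2455386 + 137 = 2455523.
JDN 2455523 in the Ethiopian calendar is 13 Hidar 2003 EC.

13 Hidar 2003 EC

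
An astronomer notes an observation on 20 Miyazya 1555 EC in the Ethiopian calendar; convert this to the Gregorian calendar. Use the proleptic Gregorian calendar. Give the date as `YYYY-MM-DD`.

1563-04-25

Both dates share Julian Day Number 2292048; in the Gregorian calendar that is 25 April 1563 CE.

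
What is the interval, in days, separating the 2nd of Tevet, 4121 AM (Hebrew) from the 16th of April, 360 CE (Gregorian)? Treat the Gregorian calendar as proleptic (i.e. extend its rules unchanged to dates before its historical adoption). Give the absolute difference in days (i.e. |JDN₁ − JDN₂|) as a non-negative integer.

First date → JDN 1852879; second date → JDN 1852653.
The interval is |1852879 − 1852653| = 226 days.

226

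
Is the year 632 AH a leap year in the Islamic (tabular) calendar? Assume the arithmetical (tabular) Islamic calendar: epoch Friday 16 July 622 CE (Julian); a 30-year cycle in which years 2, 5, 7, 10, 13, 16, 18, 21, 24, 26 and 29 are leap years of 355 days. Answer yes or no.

yes

Year 632 AH is year 2 of its 30-year cycle; leap positions are 2, 5, 7, 10, 13, 16, 18, 21, 24, 26, 29, so it is a leap year (355 days).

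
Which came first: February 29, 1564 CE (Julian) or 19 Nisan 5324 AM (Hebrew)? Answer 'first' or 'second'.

Converting both to JDN: 2292368 vs 2292400; the smaller is the first.

first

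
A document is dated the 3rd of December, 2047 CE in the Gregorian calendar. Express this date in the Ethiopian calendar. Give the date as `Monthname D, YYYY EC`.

Julian Day Number of the source date = 2469048.
Converting JDN 2469048 to the Ethiopian calendar gives 23 Hidar 2040 EC.

Hidar 23, 2040 EC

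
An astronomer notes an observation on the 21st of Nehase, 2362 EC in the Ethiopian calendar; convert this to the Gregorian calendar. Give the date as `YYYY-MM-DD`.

2370-08-30

Both dates share Julian Day Number 2586926; in the Gregorian calendar that is 30 August 2370 CE.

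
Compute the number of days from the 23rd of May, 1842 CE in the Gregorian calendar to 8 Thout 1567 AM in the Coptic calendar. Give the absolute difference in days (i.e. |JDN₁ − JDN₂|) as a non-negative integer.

3039

JDN of the first date = 2393979.
JDN of the second date = 2397018.
|2397018 − 2393979| = 3039.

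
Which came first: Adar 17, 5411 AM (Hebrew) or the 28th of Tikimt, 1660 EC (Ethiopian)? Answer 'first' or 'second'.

Converting both to JDN: 2324144 vs 2330228; the smaller is the first.

first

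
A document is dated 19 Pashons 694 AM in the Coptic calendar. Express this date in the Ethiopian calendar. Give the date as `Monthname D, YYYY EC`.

Both dates share Julian Day Number 2078406; in the Ethiopian calendar that is 19 Ginbot 970 EC.

Ginbot 19, 970 EC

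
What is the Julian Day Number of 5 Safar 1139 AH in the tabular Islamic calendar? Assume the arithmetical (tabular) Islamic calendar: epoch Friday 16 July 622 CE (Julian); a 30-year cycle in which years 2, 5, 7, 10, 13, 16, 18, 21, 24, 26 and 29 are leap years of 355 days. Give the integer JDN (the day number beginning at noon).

2351743

Equivalently 2 October 1726 (Gregorian).
JDN 2451545 is 1 January 2000 CE (Gregorian); the target day is −99802 days from there, so JDN = 2351743.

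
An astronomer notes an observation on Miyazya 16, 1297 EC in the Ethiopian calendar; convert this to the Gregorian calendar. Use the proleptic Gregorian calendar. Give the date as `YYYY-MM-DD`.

1305-04-19

Julian Day Number of the source date = 2197810.
Converting JDN 2197810 to the Gregorian calendar gives 19 April 1305 CE.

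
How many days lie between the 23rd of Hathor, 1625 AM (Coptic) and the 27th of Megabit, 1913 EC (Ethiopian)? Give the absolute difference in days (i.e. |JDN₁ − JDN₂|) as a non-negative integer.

JDN of the first date = 2418278.
JDN of the second date = 2422785.
|2422785 − 2418278| = 4507.

4507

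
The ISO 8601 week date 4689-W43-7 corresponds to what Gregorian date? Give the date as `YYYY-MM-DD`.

4689-10-27

ISO week 1 of 4689 is the week containing the first Thursday of 4689.
Week 43, day 7 (Sunday) lands on 4689-10-27.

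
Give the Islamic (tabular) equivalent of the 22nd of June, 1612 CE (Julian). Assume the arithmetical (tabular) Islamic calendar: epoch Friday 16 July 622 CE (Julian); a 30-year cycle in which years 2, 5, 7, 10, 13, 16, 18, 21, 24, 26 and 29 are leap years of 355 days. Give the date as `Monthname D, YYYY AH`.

Julian Day Number of the source date = 2310014.
Converting JDN 2310014 to the tabular Islamic calendar gives 3 Jumada al-Awwal 1021 AH.

Jumada al-Awwal 3, 1021 AH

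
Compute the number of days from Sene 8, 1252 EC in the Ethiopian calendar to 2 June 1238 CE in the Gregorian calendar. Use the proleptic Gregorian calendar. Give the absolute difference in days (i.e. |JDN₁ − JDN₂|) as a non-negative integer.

First date → JDN 2181426; second date → JDN 2173383.
The interval is |2181426 − 2173383| = 8043 days.

8043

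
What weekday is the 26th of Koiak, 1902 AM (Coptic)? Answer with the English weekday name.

Thursday

This is JDN 2519485 (5 January 2186 Gregorian).
Since JDN mod 7 = 3 (0 = Monday), the day is Thursday.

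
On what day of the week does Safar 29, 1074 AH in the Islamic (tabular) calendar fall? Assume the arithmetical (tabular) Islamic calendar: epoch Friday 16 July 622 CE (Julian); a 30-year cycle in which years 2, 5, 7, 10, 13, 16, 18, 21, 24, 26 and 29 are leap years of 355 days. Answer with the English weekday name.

Tuesday

Equivalently 2 October 1663 Gregorian, JDN 2328733.
JDN 2328733 mod 7 = 1, and JDN 0 was a Monday, so this is a Tuesday.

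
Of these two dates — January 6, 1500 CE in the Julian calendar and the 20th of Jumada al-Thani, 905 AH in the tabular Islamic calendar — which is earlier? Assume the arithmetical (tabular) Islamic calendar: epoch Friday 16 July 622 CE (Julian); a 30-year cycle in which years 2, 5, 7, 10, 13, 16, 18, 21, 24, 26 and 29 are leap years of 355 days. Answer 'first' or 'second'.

Converting both to JDN: 2268938 vs 2268954; the smaller is the first.

first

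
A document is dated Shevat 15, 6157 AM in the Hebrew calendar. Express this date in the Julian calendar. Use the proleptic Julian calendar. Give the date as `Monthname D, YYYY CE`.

January 28, 2397 CE

Julian Day Number of the source date = 2596590.
Converting JDN 2596590 to the Julian calendar gives 28 January 2397 CE.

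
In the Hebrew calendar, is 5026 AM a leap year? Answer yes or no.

Hebrew year 5026 is year 10 of its 19-year Metonic cycle; leap years are at positions 3, 6, 8, 11, 14, 17, 19, so it is a common year (12 months).

no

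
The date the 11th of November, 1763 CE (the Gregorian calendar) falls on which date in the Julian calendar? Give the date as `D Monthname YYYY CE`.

The Julian–Gregorian offset here is 11 days (Julian trailing).
11 November 1763 Gregorian − 11 days → 31 October 1763 Julian.

31 October 1763 CE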